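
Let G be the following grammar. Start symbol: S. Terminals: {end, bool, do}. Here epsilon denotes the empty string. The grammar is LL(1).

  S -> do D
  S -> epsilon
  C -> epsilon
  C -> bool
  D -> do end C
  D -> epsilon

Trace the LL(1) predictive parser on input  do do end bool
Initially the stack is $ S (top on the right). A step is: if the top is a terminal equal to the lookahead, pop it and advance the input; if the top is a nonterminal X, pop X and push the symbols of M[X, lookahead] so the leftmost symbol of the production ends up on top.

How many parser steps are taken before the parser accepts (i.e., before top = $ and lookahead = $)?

     Stack       Input             Action
  1  $ S         do do end bool $  expand S -> do D
  2  $ D do      do do end bool $  match do
  3  $ D         do end bool $     expand D -> do end C
  4  $ C end do  do end bool $     match do
  5  $ C end     end bool $        match end
  6  $ C         bool $            expand C -> bool
  7  $ bool      bool $            match bool
Accept reached after 7 steps.

7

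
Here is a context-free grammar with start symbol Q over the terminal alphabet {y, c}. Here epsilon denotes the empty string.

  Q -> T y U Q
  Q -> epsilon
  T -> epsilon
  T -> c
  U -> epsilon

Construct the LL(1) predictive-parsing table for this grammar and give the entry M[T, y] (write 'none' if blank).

FIRST(T) = {epsilon, c}
FIRST(U) = {epsilon}
FIRST(Q) = {epsilon, c, y}  (via T y U Q)
FOLLOW(Q) includes $ since Q is the start symbol.
FOLLOW(T): in Q->T y U Q, T is followed by y U Q with FIRST {y}. Thus FOLLOW(T) = {y}.
For T -> epsilon: FIRST(epsilon) = {epsilon}, so it goes in M[T, t] for t ∈ {}; since epsilon ∈ FIRST, also for every t ∈ FOLLOW(T) = {y}.
For T -> c: FIRST(c) = {c}, so it goes in M[T, t] for t ∈ {c}.

T -> epsilon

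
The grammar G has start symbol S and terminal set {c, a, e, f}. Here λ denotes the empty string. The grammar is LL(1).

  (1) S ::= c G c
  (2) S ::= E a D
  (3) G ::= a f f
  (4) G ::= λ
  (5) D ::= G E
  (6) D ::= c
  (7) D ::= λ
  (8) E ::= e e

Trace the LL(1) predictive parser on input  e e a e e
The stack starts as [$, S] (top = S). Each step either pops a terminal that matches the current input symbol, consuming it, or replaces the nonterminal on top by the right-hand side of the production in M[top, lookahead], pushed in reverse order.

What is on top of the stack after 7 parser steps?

E

step 1: stack=$ S  input=e e a e e $  — expand S ::= E a D
step 2: stack=$ D a E  input=e e a e e $  — expand E ::= e e
step 3: stack=$ D a e e  input=e e a e e $  — match e
step 4: stack=$ D a e  input=e a e e $  — match e
step 5: stack=$ D a  input=a e e $  — match a
step 6: stack=$ D  input=e e $  — expand D ::= G E
step 7: stack=$ E G  input=e e $  — expand G ::= λ
Stack after step 7: $ E (top = E).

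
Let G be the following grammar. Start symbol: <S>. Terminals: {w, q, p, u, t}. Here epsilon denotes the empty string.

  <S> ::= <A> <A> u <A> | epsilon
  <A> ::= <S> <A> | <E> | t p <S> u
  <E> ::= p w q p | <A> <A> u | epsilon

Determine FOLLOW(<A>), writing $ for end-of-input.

{$, p, t, u}

FIRST(<S>) = {epsilon, p, t, u}  (via <A> <A> u <A>)
FIRST(<A>) = {epsilon, p, t, u}  (via <S> <A>, <E>)
FIRST(<E>) = {epsilon, p, t, u}  (via <A> <A> u)
FOLLOW(<S>) includes $ since <S> is the start symbol.
FOLLOW(<S>): in <A>::=<S> <A>, <S> is followed by <A> with FIRST {epsilon, p, t, u}; in <A>::=<S> <A>, the suffix after <S> is nullable, so FOLLOW(<S>) ⊇ FOLLOW(<A>) = {$, p, t, u}; in <A>::=t p <S> u, <S> is followed by u with FIRST {u}. Thus FOLLOW(<S>) = {$, p, t, u}.
FOLLOW(<A>): in <S>::=<A> <A> u <A> (occurrence 1), <A> is followed by <A> u <A> with FIRST {p, t, u}; in <S>::=<A> <A> u <A> (occurrence 2), <A> is followed by u <A> with FIRST {u}; in <S>::=<A> <A> u <A> (occurrence 3), the suffix after <A> is empty, so FOLLOW(<A>) ⊇ FOLLOW(<S>) = {$, p, t, u}; in <A>::=<S> <A>, the suffix after <A> is empty (adds nothing new); in <E>::=<A> <A> u (occurrence 1), <A> is followed by <A> u with FIRST {p, t, u}; in <E>::=<A> <A> u (occurrence 2), <A> is followed by u with FIRST {u}. Thus FOLLOW(<A>) = {$, p, t, u}.
FOLLOW(<E>): in <A>::=<E>, the suffix after <E> is empty, so FOLLOW(<E>) ⊇ FOLLOW(<A>) = {$, p, t, u}. Thus FOLLOW(<E>) = {$, p, t, u}.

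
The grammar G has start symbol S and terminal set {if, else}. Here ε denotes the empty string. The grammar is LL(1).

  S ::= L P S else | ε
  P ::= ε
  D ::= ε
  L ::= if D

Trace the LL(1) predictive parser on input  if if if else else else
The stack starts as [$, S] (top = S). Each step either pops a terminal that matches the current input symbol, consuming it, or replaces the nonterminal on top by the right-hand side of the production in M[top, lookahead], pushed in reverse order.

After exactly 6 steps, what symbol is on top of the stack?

L

step 1: stack=$ S  input=if if if else else else $  — expand S ::= L P S else
step 2: stack=$ else S P L  input=if if if else else else $  — expand L ::= if D
step 3: stack=$ else S P D if  input=if if if else else else $  — match if
step 4: stack=$ else S P D  input=if if else else else $  — expand D ::= ε
step 5: stack=$ else S P  input=if if else else else $  — expand P ::= ε
step 6: stack=$ else S  input=if if else else else $  — expand S ::= L P S else
Stack after step 6: $ else else S P L (top = L).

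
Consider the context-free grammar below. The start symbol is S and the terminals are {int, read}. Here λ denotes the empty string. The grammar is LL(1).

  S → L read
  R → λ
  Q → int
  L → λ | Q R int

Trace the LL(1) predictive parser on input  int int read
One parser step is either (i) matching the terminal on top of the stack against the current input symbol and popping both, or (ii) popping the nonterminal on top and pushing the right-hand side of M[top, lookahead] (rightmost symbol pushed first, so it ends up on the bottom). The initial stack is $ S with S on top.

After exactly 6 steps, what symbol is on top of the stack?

read

     Stack             Input           Action
  1  $ S               int int read $  expand S → L read
  2  $ read L          int int read $  expand L → Q R int
  3  $ read int R Q    int int read $  expand Q → int
  4  $ read int R int  int int read $  match int
  5  $ read int R      int read $      expand R → λ
  6  $ read int        int read $      match int
Stack after step 6: $ read (top = read).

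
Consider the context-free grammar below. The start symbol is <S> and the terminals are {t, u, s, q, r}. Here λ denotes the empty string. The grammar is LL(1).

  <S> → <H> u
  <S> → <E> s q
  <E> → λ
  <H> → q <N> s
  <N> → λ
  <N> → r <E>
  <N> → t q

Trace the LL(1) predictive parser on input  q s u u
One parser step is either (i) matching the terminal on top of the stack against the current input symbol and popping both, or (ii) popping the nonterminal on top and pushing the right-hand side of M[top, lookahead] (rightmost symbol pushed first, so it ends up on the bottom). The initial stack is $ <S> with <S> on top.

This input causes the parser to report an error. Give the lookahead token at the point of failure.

u

step 1: stack=$ <S>  input=q s u u $  — expand <S> → <H> u
step 2: stack=$ u <H>  input=q s u u $  — expand <H> → q <N> s
step 3: stack=$ u s <N> q  input=q s u u $  — match q
step 4: stack=$ u s <N>  input=s u u $  — expand <N> → λ
step 5: stack=$ u s  input=s u u $  — match s
step 6: stack=$ u  input=u u $  — match u
step 7: stack=$  input=u $  — error: stack empty but input remains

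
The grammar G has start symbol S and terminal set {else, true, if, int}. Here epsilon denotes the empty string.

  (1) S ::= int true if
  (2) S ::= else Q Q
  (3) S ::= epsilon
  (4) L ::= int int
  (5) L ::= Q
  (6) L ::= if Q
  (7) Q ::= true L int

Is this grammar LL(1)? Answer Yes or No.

Yes

FIRST(S) = {epsilon, else, int}
FIRST(L) = {if, int, true}
FIRST(Q) = {true}
FOLLOW(S) = {$}
FOLLOW(L) = {int}
FOLLOW(Q) = {$, int, true}
Each cell of M receives at most one production.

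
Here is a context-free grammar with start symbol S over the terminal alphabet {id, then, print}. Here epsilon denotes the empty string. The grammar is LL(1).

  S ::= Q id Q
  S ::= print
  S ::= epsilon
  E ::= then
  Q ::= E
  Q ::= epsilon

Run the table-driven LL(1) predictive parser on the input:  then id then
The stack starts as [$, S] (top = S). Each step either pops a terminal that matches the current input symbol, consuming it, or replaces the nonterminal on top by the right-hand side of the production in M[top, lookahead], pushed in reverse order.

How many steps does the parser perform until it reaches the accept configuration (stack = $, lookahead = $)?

step 1: stack=$ S  input=then id then $  — expand S ::= Q id Q
step 2: stack=$ Q id Q  input=then id then $  — expand Q ::= E
step 3: stack=$ Q id E  input=then id then $  — expand E ::= then
step 4: stack=$ Q id then  input=then id then $  — match then
step 5: stack=$ Q id  input=id then $  — match id
step 6: stack=$ Q  input=then $  — expand Q ::= E
step 7: stack=$ E  input=then $  — expand E ::= then
step 8: stack=$ then  input=then $  — match then
Accept reached after 8 steps.

8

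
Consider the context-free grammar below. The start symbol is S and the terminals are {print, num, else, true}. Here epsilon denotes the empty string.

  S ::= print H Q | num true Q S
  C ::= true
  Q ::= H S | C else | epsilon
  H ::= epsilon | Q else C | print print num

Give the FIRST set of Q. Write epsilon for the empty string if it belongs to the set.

FIRST(S) = {num, print}
FIRST(C) = {true}
FIRST(Q) = {epsilon, else, num, print, true}  (via H S, C else)
FIRST(H) = {epsilon, else, num, print, true}  (via Q else C)

{epsilon, else, num, print, true}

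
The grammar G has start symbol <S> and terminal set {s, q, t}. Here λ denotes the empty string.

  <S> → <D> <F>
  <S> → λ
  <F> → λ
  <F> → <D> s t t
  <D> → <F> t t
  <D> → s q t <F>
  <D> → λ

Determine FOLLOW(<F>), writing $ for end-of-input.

{$, s, t}

FIRST(<S>) = {λ, s, t}  (via <D> <F>)
FIRST(<F>) = {λ, s, t}  (via <D> s t t)
FIRST(<D>) = {λ, s, t}  (via <F> t t)
FOLLOW(<S>) includes $ since <S> is the start symbol.
FOLLOW(<S>): <S> appears on no right-hand side. Thus FOLLOW(<S>) = {$}.
FOLLOW(<D>): in <S>→<D> <F>, <D> is followed by <F> with FIRST {λ, s, t}; in <S>→<D> <F>, the suffix after <D> is nullable, so FOLLOW(<D>) ⊇ FOLLOW(<S>) = {$}; in <F>→<D> s t t, <D> is followed by s t t with FIRST {s}. Thus FOLLOW(<D>) = {$, s, t}.
FOLLOW(<F>): in <S>→<D> <F>, the suffix after <F> is empty, so FOLLOW(<F>) ⊇ FOLLOW(<S>) = {$}; in <D>→<F> t t, <F> is followed by t t with FIRST {t}; in <D>→s q t <F>, the suffix after <F> is empty, so FOLLOW(<F>) ⊇ FOLLOW(<D>) = {$, s, t}. Thus FOLLOW(<F>) = {$, s, t}.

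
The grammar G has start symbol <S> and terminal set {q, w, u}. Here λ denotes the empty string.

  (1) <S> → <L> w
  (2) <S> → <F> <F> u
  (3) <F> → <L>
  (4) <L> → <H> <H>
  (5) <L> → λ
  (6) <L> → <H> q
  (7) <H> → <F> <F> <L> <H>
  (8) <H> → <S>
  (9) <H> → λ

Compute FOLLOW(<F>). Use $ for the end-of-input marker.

FIRST(<S>): from <S>→<L> w we get {q, u, w}; from <S>→<F> <F> u we get {q, u, w}. So FIRST(<S>) = {q, u, w}.
FIRST(<F>): from <F>→<L> we get {λ, q, u, w}. So FIRST(<F>) = {λ, q, u, w}.
FIRST(<L>): from <L>→<H> <H> we get {λ, q, u, w}; from <L>→λ we get {λ}; from <L>→<H> q we get {q, u, w}. So FIRST(<L>) = {λ, q, u, w}.
FIRST(<H>): from <H>→<F> <F> <L> <H> we get {λ, q, u, w}; from <H>→<S> we get {q, u, w}; from <H>→λ we get {λ}. So FIRST(<H>) = {λ, q, u, w}.
FOLLOW(<S>) includes $ since <S> is the start symbol.
FOLLOW(<S>): in <H>→<S>, the suffix after <S> is empty, so FOLLOW(<S>) ⊇ FOLLOW(<H>) = {q, u, w}. Thus FOLLOW(<S>) = {$, q, u, w}.
FOLLOW(<F>): in <S>→<F> <F> u (occurrence 1), <F> is followed by <F> u with FIRST {q, u, w}; in <S>→<F> <F> u (occurrence 2), <F> is followed by u with FIRST {u}; in <H>→<F> <F> <L> <H> (occurrence 1), <F> is followed by <F> <L> <H> with FIRST {λ, q, u, w}; in <H>→<F> <F> <L> <H> (occurrence 1), the suffix after <F> is nullable, so FOLLOW(<F>) ⊇ FOLLOW(<H>) = {q, u, w}; in <H>→<F> <F> <L> <H> (occurrence 2), <F> is followed by <L> <H> with FIRST {λ, q, u, w}; in <H>→<F> <F> <L> <H> (occurrence 2), the suffix after <F> is nullable, so FOLLOW(<F>) ⊇ FOLLOW(<H>) = {q, u, w}. Thus FOLLOW(<F>) = {q, u, w}.
FOLLOW(<L>): in <S>→<L> w, <L> is followed by w with FIRST {w}; in <F>→<L>, the suffix after <L> is empty, so FOLLOW(<L>) ⊇ FOLLOW(<F>) = {q, u, w}; in <H>→<F> <F> <L> <H>, <L> is followed by <H> with FIRST {λ, q, u, w}; in <H>→<F> <F> <L> <H>, the suffix after <L> is nullable, so FOLLOW(<L>) ⊇ FOLLOW(<H>) = {q, u, w}. Thus FOLLOW(<L>) = {q, u, w}.
FOLLOW(<H>): in <L>→<H> <H> (occurrence 1), <H> is followed by <H> with FIRST {λ, q, u, w}; in <L>→<H> <H> (occurrence 1), the suffix after <H> is nullable, so FOLLOW(<H>) ⊇ FOLLOW(<L>) = {q, u, w}; in <L>→<H> <H> (occurrence 2), the suffix after <H> is empty, so FOLLOW(<H>) ⊇ FOLLOW(<L>) = {q, u, w}; in <L>→<H> q, <H> is followed by q with FIRST {q}; in <H>→<F> <F> <L> <H>, the suffix after <H> is empty (adds nothing new). Thus FOLLOW(<H>) = {q, u, w}.

{q, u, w}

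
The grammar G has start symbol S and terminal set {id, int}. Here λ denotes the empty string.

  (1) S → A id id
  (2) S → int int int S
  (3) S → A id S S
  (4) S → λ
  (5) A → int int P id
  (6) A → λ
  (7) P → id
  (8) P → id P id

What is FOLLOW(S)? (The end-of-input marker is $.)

FIRST(A) = {λ, int}
FIRST(P) = {id}
FIRST(S) = {λ, id, int}  (via A id id, A id S S)
FOLLOW(S) includes $ since S is the start symbol.
FOLLOW(S): in S→int int int S, the suffix after S is empty (adds nothing new); in S→A id S S (occurrence 1), S is followed by S with FIRST {λ, id, int}; in S→A id S S (occurrence 1), the suffix after S is nullable (adds nothing new); in S→A id S S (occurrence 2), the suffix after S is empty (adds nothing new). Thus FOLLOW(S) = {$, id, int}.
FOLLOW(A): in S→A id id, A is followed by id id with FIRST {id}; in S→A id S S, A is followed by id S S with FIRST {id}. Thus FOLLOW(A) = {id}.
FOLLOW(P): in A→int int P id, P is followed by id with FIRST {id}; in P→id P id, P is followed by id with FIRST {id}. Thus FOLLOW(P) = {id}.

{$, id, int}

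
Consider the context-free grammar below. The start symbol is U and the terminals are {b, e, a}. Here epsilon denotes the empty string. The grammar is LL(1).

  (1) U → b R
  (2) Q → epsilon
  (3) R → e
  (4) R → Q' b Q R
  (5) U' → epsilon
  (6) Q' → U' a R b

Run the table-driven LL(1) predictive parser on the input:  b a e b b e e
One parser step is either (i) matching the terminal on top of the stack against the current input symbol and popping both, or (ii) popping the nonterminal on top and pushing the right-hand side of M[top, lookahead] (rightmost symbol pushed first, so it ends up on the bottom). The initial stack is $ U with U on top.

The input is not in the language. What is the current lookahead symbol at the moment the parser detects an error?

e

step 1: stack=$ U  input=b a e b b e e $  — expand U → b R
step 2: stack=$ R b  input=b a e b b e e $  — match b
step 3: stack=$ R  input=a e b b e e $  — expand R → Q' b Q R
step 4: stack=$ R Q b Q'  input=a e b b e e $  — expand Q' → U' a R b
step 5: stack=$ R Q b b R a U'  input=a e b b e e $  — expand U' → epsilon
step 6: stack=$ R Q b b R a  input=a e b b e e $  — match a
step 7: stack=$ R Q b b R  input=e b b e e $  — expand R → e
step 8: stack=$ R Q b b e  input=e b b e e $  — match e
step 9: stack=$ R Q b b  input=b b e e $  — match b
step 10: stack=$ R Q b  input=b e e $  — match b
step 11: stack=$ R Q  input=e e $  — expand Q → epsilon
step 12: stack=$ R  input=e e $  — expand R → e
step 13: stack=$ e  input=e e $  — match e
step 14: stack=$  input=e $  — error: stack empty but input remains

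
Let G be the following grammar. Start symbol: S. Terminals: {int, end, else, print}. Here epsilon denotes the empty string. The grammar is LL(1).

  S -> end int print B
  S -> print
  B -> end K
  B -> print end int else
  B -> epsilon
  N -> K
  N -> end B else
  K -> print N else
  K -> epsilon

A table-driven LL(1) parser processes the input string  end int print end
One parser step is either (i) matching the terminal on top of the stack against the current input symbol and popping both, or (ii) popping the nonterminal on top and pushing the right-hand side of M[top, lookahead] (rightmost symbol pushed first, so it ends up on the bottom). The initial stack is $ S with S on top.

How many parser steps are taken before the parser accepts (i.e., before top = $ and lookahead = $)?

     Stack              Input                Action
  1  $ S                end int print end $  expand S -> end int print B
  2  $ B print int end  end int print end $  match end
  3  $ B print int      int print end $      match int
  4  $ B print          print end $          match print
  5  $ B                end $                expand B -> end K
  6  $ K end            end $                match end
  7  $ K                $                    expand K -> epsilon
Accept reached after 7 steps.

7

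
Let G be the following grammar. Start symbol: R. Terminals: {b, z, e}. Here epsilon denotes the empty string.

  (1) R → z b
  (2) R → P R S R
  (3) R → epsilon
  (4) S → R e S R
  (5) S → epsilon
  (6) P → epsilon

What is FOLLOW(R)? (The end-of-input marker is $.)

{$, e, z}

FIRST(P): from P→epsilon we get {epsilon}. So FIRST(P) = {epsilon}.
FIRST(R): from R→z b we get {z}; from R→P R S R we get {epsilon, e, z}; from R→epsilon we get {epsilon}. So FIRST(R) = {epsilon, e, z}.
FIRST(S): from S→R e S R we get {e, z}; from S→epsilon we get {epsilon}. So FIRST(S) = {epsilon, e, z}.
FOLLOW(R) includes $ since R is the start symbol.
FOLLOW(R): in R→P R S R (occurrence 1), R is followed by S R with FIRST {epsilon, e, z}; in R→P R S R (occurrence 1), the suffix after R is nullable (adds nothing new); in R→P R S R (occurrence 2), the suffix after R is empty (adds nothing new); in S→R e S R (occurrence 1), R is followed by e S R with FIRST {e}; in S→R e S R (occurrence 2), the suffix after R is empty, so FOLLOW(R) ⊇ FOLLOW(S) = {$, e, z}. Thus FOLLOW(R) = {$, e, z}.
FOLLOW(S): in R→P R S R, S is followed by R with FIRST {epsilon, e, z}; in R→P R S R, the suffix after S is nullable, so FOLLOW(S) ⊇ FOLLOW(R) = {$, e, z}; in S→R e S R, S is followed by R with FIRST {epsilon, e, z}; in S→R e S R, the suffix after S is nullable (adds nothing new). Thus FOLLOW(S) = {$, e, z}.
FOLLOW(P): in R→P R S R, P is followed by R S R with FIRST {epsilon, e, z}; in R→P R S R, the suffix after P is nullable, so FOLLOW(P) ⊇ FOLLOW(R) = {$, e, z}. Thus FOLLOW(P) = {$, e, z}.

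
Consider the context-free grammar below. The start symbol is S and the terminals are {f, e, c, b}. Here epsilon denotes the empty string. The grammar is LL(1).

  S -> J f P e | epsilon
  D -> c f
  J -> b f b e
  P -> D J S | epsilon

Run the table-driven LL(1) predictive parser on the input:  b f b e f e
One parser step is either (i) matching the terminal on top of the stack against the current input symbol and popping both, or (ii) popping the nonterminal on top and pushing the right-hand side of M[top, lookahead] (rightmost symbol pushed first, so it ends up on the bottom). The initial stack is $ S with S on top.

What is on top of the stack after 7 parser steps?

P

step 1: stack=$ S  input=b f b e f e $  — expand S -> J f P e
step 2: stack=$ e P f J  input=b f b e f e $  — expand J -> b f b e
step 3: stack=$ e P f e b f b  input=b f b e f e $  — match b
step 4: stack=$ e P f e b f  input=f b e f e $  — match f
step 5: stack=$ e P f e b  input=b e f e $  — match b
step 6: stack=$ e P f e  input=e f e $  — match e
step 7: stack=$ e P f  input=f e $  — match f
Stack after step 7: $ e P (top = P).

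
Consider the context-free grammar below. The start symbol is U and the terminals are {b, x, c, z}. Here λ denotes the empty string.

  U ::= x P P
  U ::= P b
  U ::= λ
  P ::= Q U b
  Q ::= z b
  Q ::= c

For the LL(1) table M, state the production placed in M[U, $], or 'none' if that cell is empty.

FIRST(Q) = {c, z}
FIRST(P) = {c, z}  (via Q U b)
FIRST(U) = {λ, c, x, z}  (via P b)
FOLLOW(U) includes $ since U is the start symbol.
FOLLOW(U): in P::=Q U b, U is followed by b with FIRST {b}. Thus FOLLOW(U) = {$, b}.
For U ::= x P P: FIRST(x P P) = {x}, so it goes in M[U, t] for t ∈ {x}.
For U ::= P b: FIRST(P b) = {c, z}, so it goes in M[U, t] for t ∈ {c, z}.
For U ::= λ: FIRST(λ) = {λ}, so it goes in M[U, t] for t ∈ {}; since λ ∈ FIRST, also for every t ∈ FOLLOW(U) = {$, b}.

U ::= λ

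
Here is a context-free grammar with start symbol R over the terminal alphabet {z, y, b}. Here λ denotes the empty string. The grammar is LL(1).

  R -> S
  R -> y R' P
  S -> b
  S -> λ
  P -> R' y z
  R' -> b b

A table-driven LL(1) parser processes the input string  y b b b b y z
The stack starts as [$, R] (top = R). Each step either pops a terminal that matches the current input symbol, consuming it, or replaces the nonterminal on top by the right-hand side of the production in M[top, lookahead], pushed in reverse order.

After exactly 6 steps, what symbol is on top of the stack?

R'

step 1: stack=$ R  input=y b b b b y z $  — expand R -> y R' P
step 2: stack=$ P R' y  input=y b b b b y z $  — match y
step 3: stack=$ P R'  input=b b b b y z $  — expand R' -> b b
step 4: stack=$ P b b  input=b b b b y z $  — match b
step 5: stack=$ P b  input=b b b y z $  — match b
step 6: stack=$ P  input=b b y z $  — expand P -> R' y z
Stack after step 6: $ z y R' (top = R').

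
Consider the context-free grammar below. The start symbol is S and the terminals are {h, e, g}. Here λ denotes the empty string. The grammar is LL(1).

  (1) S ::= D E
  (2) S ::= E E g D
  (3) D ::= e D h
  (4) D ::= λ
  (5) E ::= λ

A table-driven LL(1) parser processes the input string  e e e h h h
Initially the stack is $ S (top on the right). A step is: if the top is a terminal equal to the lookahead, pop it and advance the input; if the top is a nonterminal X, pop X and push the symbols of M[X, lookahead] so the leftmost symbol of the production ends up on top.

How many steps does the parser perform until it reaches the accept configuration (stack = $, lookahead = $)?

      Stack          Input          Action
   1  $ S            e e e h h h $  expand S ::= D E
   2  $ E D          e e e h h h $  expand D ::= e D h
   3  $ E h D e      e e e h h h $  match e
   4  $ E h D        e e h h h $    expand D ::= e D h
   5  $ E h h D e    e e h h h $    match e
   6  $ E h h D      e h h h $      expand D ::= e D h
   7  $ E h h h D e  e h h h $      match e
   8  $ E h h h D    h h h $        expand D ::= λ
   9  $ E h h h      h h h $        match h
  10  $ E h h        h h $          match h
  11  $ E h          h $            match h
  12  $ E            $              expand E ::= λ
Accept reached after 12 steps.

12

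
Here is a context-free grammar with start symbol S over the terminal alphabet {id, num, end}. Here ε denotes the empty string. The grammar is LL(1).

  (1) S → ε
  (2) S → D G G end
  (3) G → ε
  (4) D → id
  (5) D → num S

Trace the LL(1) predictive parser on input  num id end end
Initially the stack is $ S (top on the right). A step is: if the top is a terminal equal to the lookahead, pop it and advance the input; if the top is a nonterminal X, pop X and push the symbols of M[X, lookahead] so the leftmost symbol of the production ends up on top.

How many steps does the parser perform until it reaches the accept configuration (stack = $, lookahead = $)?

step 1: stack=$ S  input=num id end end $  — expand S → D G G end
step 2: stack=$ end G G D  input=num id end end $  — expand D → num S
step 3: stack=$ end G G S num  input=num id end end $  — match num
step 4: stack=$ end G G S  input=id end end $  — expand S → D G G end
step 5: stack=$ end G G end G G D  input=id end end $  — expand D → id
step 6: stack=$ end G G end G G id  input=id end end $  — match id
step 7: stack=$ end G G end G G  input=end end $  — expand G → ε
step 8: stack=$ end G G end G  input=end end $  — expand G → ε
step 9: stack=$ end G G end  input=end end $  — match end
step 10: stack=$ end G G  input=end $  — expand G → ε
step 11: stack=$ end G  input=end $  — expand G → ε
step 12: stack=$ end  input=end $  — match end
Accept reached after 12 steps.

12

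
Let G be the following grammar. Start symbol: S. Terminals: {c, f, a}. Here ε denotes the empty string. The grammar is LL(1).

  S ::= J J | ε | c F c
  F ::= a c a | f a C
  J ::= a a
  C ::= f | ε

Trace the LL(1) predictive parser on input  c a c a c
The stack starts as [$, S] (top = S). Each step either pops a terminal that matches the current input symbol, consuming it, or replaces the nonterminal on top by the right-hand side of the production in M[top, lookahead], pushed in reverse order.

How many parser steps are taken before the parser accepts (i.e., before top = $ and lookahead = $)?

7

step 1: stack=$ S  input=c a c a c $  — expand S ::= c F c
step 2: stack=$ c F c  input=c a c a c $  — match c
step 3: stack=$ c F  input=a c a c $  — expand F ::= a c a
step 4: stack=$ c a c a  input=a c a c $  — match a
step 5: stack=$ c a c  input=c a c $  — match c
step 6: stack=$ c a  input=a c $  — match a
step 7: stack=$ c  input=c $  — match c
Accept reached after 7 steps.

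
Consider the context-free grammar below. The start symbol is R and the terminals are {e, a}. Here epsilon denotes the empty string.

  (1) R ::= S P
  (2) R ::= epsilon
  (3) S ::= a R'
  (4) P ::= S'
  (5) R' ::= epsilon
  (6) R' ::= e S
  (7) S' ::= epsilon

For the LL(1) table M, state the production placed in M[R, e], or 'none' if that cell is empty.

none

FIRST(S): from S::=a R' we get {a}. So FIRST(S) = {a}.
FIRST(R'): from R'::=epsilon we get {epsilon}; from R'::=e S we get {e}. So FIRST(R') = {epsilon, e}.
FIRST(S'): from S'::=epsilon we get {epsilon}. So FIRST(S') = {epsilon}.
FIRST(R): from R::=S P we get {a}; from R::=epsilon we get {epsilon}. So FIRST(R) = {epsilon, a}.
FIRST(P): from P::=S' we get {epsilon}. So FIRST(P) = {epsilon}.
FOLLOW(R) includes $ since R is the start symbol.
FOLLOW(R): R appears on no right-hand side. Thus FOLLOW(R) = {$}.
For R ::= S P: FIRST(S P) = {a}, so it goes in M[R, t] for t ∈ {a}.
For R ::= epsilon: FIRST(epsilon) = {epsilon}, so it goes in M[R, t] for t ∈ {}; since epsilon ∈ FIRST, also for every t ∈ FOLLOW(R) = {$}.
None of these place a production in M[R, e].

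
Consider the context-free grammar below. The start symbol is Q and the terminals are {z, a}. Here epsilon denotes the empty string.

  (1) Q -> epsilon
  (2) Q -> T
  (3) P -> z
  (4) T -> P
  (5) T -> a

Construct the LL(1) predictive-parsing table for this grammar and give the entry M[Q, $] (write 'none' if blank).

FIRST(P): from P->z we get {z}. So FIRST(P) = {z}.
FIRST(T): from T->P we get {z}; from T->a we get {a}. So FIRST(T) = {a, z}.
FIRST(Q): from Q->epsilon we get {epsilon}; from Q->T we get {a, z}. So FIRST(Q) = {epsilon, a, z}.
FOLLOW(Q) includes $ since Q is the start symbol.
FOLLOW(Q): Q appears on no right-hand side. Thus FOLLOW(Q) = {$}.
For Q -> epsilon: FIRST(epsilon) = {epsilon}, so it goes in M[Q, t] for t ∈ {}; since epsilon ∈ FIRST, also for every t ∈ FOLLOW(Q) = {$}.
For Q -> T: FIRST(T) = {a, z}, so it goes in M[Q, t] for t ∈ {a, z}.

Q -> epsilon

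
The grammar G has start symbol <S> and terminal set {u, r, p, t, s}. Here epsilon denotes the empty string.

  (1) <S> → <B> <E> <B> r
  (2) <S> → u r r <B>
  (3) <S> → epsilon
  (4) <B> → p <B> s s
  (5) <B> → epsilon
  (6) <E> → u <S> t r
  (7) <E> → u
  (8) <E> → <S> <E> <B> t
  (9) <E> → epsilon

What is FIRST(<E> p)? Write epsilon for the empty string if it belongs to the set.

FIRST(<B>) = {epsilon, p}
FIRST(<S>) = {epsilon, p, r, t, u}  (via <B> <E> <B> r)
FIRST(<E>) = {epsilon, p, r, t, u}  (via <S> <E> <B> t)
FIRST(<E> p): take FIRST of each symbol in turn, carrying on past any symbol whose FIRST contains epsilon; result {p, r, t, u}.

{p, r, t, u}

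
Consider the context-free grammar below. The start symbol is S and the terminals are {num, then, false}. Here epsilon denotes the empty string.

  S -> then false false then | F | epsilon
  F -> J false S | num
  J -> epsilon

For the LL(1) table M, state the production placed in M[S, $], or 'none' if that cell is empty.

S -> epsilon

FIRST(J) = {epsilon}
FIRST(F) = {false, num}  (via J false S)
FIRST(S) = {epsilon, false, num, then}  (via F)
FOLLOW(S) includes $ since S is the start symbol.
FOLLOW(S): in F->J false S, the suffix after S is empty, so FOLLOW(S) ⊇ FOLLOW(F) = {$}. Thus FOLLOW(S) = {$}.
FOLLOW(F): in S->F, the suffix after F is empty, so FOLLOW(F) ⊇ FOLLOW(S) = {$}. Thus FOLLOW(F) = {$}.
For S -> then false false then: FIRST(then false false then) = {then}, so it goes in M[S, t] for t ∈ {then}.
For S -> F: FIRST(F) = {false, num}, so it goes in M[S, t] for t ∈ {false, num}.
For S -> epsilon: FIRST(epsilon) = {epsilon}, so it goes in M[S, t] for t ∈ {}; since epsilon ∈ FIRST, also for every t ∈ FOLLOW(S) = {$}.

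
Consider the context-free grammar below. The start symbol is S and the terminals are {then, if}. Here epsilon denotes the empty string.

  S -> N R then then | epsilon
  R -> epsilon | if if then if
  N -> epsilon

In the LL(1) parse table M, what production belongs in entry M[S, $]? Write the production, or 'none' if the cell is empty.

S -> epsilon

FIRST(R): from R->epsilon we get {epsilon}; from R->if if then if we get {if}. So FIRST(R) = {epsilon, if}.
FIRST(N): from N->epsilon we get {epsilon}. So FIRST(N) = {epsilon}.
FIRST(S): from S->N R then then we get {if, then}; from S->epsilon we get {epsilon}. So FIRST(S) = {epsilon, if, then}.
FOLLOW(S) includes $ since S is the start symbol.
FOLLOW(S): S appears on no right-hand side. Thus FOLLOW(S) = {$}.
For S -> N R then then: FIRST(N R then then) = {if, then}, so it goes in M[S, t] for t ∈ {if, then}.
For S -> epsilon: FIRST(epsilon) = {epsilon}, so it goes in M[S, t] for t ∈ {}; since epsilon ∈ FIRST, also for every t ∈ FOLLOW(S) = {$}.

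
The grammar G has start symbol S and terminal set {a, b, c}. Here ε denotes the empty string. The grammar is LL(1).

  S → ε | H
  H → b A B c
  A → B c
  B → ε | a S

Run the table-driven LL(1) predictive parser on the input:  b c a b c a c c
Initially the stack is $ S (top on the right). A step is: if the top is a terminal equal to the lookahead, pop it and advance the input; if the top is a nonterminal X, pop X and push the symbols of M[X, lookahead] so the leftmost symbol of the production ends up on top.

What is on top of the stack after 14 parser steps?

      Stack        Input              Action
   1  $ S          b c a b c a c c $  expand S → H
   2  $ H          b c a b c a c c $  expand H → b A B c
   3  $ c B A b    b c a b c a c c $  match b
   4  $ c B A      c a b c a c c $    expand A → B c
   5  $ c B c B    c a b c a c c $    expand B → ε
   6  $ c B c      c a b c a c c $    match c
   7  $ c B        a b c a c c $      expand B → a S
   8  $ c S a      a b c a c c $      match a
   9  $ c S        b c a c c $        expand S → H
  10  $ c H        b c a c c $        expand H → b A B c
  11  $ c c B A b  b c a c c $        match b
  12  $ c c B A    c a c c $          expand A → B c
  13  $ c c B c B  c a c c $          expand B → ε
  14  $ c c B c    c a c c $          match c
Stack after step 14: $ c c B (top = B).

B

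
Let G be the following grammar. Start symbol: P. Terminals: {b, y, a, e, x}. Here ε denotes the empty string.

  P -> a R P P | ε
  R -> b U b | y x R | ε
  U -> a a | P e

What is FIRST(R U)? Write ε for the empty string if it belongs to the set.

{a, b, e, y}

FIRST(P) = {ε, a}
FIRST(R) = {ε, b, y}
FIRST(U) = {a, e}  (via P e)
FIRST(R U): take FIRST of each symbol in turn, carrying on past any symbol whose FIRST contains ε; result {a, b, e, y}.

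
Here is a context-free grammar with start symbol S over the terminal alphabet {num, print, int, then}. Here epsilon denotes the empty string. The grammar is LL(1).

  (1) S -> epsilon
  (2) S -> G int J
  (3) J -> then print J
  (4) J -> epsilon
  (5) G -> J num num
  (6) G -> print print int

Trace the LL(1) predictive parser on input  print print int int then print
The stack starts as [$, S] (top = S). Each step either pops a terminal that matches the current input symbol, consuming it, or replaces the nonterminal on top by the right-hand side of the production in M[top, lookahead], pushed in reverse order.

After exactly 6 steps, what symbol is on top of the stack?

     Stack                    Input                             Action
  1  $ S                      print print int int then print $  expand S -> G int J
  2  $ J int G                print print int int then print $  expand G -> print print int
  3  $ J int int print print  print print int int then print $  match print
  4  $ J int int print        print int int then print $        match print
  5  $ J int int              int int then print $              match int
  6  $ J int                  int then print $                  match int
Stack after step 6: $ J (top = J).

J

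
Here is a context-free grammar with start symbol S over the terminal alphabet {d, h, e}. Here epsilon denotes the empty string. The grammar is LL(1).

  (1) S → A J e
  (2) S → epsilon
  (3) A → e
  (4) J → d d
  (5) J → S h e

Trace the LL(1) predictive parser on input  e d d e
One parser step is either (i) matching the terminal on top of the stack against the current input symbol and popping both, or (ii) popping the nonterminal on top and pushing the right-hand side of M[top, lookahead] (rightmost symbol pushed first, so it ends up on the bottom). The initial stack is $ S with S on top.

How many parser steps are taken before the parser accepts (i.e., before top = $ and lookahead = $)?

     Stack    Input      Action
  1  $ S      e d d e $  expand S → A J e
  2  $ e J A  e d d e $  expand A → e
  3  $ e J e  e d d e $  match e
  4  $ e J    d d e $    expand J → d d
  5  $ e d d  d d e $    match d
  6  $ e d    d e $      match d
  7  $ e      e $        match e
Accept reached after 7 steps.

7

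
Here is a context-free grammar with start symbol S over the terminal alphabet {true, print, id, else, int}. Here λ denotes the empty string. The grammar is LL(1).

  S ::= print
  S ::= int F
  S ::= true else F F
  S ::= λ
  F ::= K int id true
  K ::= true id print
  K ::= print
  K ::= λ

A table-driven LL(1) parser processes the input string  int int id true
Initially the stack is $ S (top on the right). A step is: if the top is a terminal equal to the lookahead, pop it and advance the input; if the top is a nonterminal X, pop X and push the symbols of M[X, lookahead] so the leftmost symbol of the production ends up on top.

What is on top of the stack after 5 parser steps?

     Stack            Input              Action
  1  $ S              int int id true $  expand S ::= int F
  2  $ F int          int int id true $  match int
  3  $ F              int id true $      expand F ::= K int id true
  4  $ true id int K  int id true $      expand K ::= λ
  5  $ true id int    int id true $      match int
Stack after step 5: $ true id (top = id).

id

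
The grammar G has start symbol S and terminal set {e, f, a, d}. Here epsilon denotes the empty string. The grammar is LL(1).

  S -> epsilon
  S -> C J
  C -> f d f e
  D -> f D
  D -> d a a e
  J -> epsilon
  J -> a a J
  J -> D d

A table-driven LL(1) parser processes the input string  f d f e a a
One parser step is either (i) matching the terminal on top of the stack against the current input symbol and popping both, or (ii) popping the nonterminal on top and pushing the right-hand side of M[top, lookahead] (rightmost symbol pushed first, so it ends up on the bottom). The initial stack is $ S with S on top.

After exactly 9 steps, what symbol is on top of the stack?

     Stack        Input          Action
  1  $ S          f d f e a a $  expand S -> C J
  2  $ J C        f d f e a a $  expand C -> f d f e
  3  $ J e f d f  f d f e a a $  match f
  4  $ J e f d    d f e a a $    match d
  5  $ J e f      f e a a $      match f
  6  $ J e        e a a $        match e
  7  $ J          a a $          expand J -> a a J
  8  $ J a a      a a $          match a
  9  $ J a        a $            match a
Stack after step 9: $ J (top = J).

J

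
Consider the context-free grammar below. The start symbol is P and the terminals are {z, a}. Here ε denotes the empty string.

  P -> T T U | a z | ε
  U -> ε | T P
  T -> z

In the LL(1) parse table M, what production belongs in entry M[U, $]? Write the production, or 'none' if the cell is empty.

FIRST(T): from T->z we get {z}. So FIRST(T) = {z}.
FIRST(P): from P->T T U we get {z}; from P->a z we get {a}; from P->ε we get {ε}. So FIRST(P) = {ε, a, z}.
FIRST(U): from U->ε we get {ε}; from U->T P we get {z}. So FIRST(U) = {ε, z}.
FOLLOW(P) includes $ since P is the start symbol.
FOLLOW(P): in U->T P, the suffix after P is empty, so FOLLOW(P) ⊇ FOLLOW(U) = {$}. Thus FOLLOW(P) = {$}.
FOLLOW(U): in P->T T U, the suffix after U is empty, so FOLLOW(U) ⊇ FOLLOW(P) = {$}. Thus FOLLOW(U) = {$}.
For U -> ε: FIRST(ε) = {ε}, so it goes in M[U, t] for t ∈ {}; since ε ∈ FIRST, also for every t ∈ FOLLOW(U) = {$}.
For U -> T P: FIRST(T P) = {z}, so it goes in M[U, t] for t ∈ {z}.

U -> ε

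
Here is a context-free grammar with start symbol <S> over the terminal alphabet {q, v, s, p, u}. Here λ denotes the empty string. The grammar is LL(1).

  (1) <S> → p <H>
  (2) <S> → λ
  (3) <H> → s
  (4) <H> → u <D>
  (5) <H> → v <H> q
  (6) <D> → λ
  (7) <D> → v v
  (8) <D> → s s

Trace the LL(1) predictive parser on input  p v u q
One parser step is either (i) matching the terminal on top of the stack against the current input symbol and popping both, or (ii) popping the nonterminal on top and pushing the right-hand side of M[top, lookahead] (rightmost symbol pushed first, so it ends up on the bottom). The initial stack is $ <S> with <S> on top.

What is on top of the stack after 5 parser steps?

u

step 1: stack=$ <S>  input=p v u q $  — expand <S> → p <H>
step 2: stack=$ <H> p  input=p v u q $  — match p
step 3: stack=$ <H>  input=v u q $  — expand <H> → v <H> q
step 4: stack=$ q <H> v  input=v u q $  — match v
step 5: stack=$ q <H>  input=u q $  — expand <H> → u <D>
Stack after step 5: $ q <D> u (top = u).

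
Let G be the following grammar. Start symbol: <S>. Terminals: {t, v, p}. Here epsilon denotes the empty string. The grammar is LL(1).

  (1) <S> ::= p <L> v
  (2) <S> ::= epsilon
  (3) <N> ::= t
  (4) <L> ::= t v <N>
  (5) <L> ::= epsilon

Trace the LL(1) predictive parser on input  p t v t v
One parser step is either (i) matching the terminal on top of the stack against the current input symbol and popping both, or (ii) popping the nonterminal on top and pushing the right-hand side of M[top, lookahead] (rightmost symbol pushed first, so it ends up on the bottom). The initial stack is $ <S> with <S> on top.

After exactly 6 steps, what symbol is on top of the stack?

step 1: stack=$ <S>  input=p t v t v $  — expand <S> ::= p <L> v
step 2: stack=$ v <L> p  input=p t v t v $  — match p
step 3: stack=$ v <L>  input=t v t v $  — expand <L> ::= t v <N>
step 4: stack=$ v <N> v t  input=t v t v $  — match t
step 5: stack=$ v <N> v  input=v t v $  — match v
step 6: stack=$ v <N>  input=t v $  — expand <N> ::= t
Stack after step 6: $ v t (top = t).

t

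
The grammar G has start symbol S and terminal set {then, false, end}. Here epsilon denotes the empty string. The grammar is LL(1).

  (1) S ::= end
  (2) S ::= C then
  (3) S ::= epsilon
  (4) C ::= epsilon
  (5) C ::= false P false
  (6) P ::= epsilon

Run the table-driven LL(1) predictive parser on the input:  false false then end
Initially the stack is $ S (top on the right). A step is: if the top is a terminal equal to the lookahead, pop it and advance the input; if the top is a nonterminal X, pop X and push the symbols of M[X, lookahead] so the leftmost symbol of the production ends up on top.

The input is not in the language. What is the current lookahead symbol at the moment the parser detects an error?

     Stack                 Input                   Action
  1  $ S                   false false then end $  expand S ::= C then
  2  $ then C              false false then end $  expand C ::= false P false
  3  $ then false P false  false false then end $  match false
  4  $ then false P        false then end $        expand P ::= epsilon
  5  $ then false          false then end $        match false
  6  $ then                then end $              match then
  7  $                     end $                   error: stack empty but input remains

end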